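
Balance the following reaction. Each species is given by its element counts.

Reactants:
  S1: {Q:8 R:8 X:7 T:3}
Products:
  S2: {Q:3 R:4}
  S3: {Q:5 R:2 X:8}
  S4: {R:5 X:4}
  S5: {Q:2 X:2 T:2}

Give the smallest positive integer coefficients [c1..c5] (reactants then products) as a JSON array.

Q: 4·8 = 32 | 5·3+1·5+2·0+6·2 = 32
R: 4·8 = 32 | 5·4+1·2+2·5+6·0 = 32
X: 4·7 = 28 | 5·0+1·8+2·4+6·2 = 28
T: 4·3 = 12 | 5·0+1·0+2·0+6·2 = 12
gcd(4,5,1,2,6) = 1

Coefficients: [4, 5, 1, 2, 6]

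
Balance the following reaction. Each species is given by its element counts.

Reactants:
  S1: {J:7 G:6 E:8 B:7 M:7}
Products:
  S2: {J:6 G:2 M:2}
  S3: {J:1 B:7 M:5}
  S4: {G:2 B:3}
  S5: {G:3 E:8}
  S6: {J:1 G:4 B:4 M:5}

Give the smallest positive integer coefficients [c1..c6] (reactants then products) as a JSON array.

Coefficients: [6, 6, 5, 1, 6, 1]

J: 6·7 = 42 | 6·6+5·1+1·0+6·0+1·1 = 42
G: 6·6 = 36 | 6·2+5·0+1·2+6·3+1·4 = 36
E: 6·8 = 48 | 6·0+5·0+1·0+6·8+1·0 = 48
B: 6·7 = 42 | 6·0+5·7+1·3+6·0+1·4 = 42
M: 6·7 = 42 | 6·2+5·5+1·0+6·0+1·5 = 42
gcd(6,6,5,1,6,1) = 1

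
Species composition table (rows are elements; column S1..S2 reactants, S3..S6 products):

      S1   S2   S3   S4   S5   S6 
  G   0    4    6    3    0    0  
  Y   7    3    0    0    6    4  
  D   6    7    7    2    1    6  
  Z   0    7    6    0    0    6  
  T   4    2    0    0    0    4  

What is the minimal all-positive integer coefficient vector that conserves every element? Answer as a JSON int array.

G: 2·0+6·4 = 24 | 2·6+4·3+2·0+5·0 = 24
Y: 2·7+6·3 = 32 | 2·0+4·0+2·6+5·4 = 32
D: 2·6+6·7 = 54 | 2·7+4·2+2·1+5·6 = 54
Z: 2·0+6·7 = 42 | 2·6+4·0+2·0+5·6 = 42
T: 2·4+6·2 = 20 | 2·0+4·0+2·0+5·4 = 20
gcd(2,6,2,4,2,5) = 1

Coefficients: [2, 6, 2, 4, 2, 5]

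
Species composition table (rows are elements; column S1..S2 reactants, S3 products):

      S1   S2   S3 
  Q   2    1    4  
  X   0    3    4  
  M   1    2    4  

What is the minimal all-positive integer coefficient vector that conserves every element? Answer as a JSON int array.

Q: 4·2+4·1 = 12 | 3·4 = 12
X: 4·0+4·3 = 12 | 3·4 = 12
M: 4·1+4·2 = 12 | 3·4 = 12
gcd(4,4,3) = 1

Coefficients: [4, 4, 3]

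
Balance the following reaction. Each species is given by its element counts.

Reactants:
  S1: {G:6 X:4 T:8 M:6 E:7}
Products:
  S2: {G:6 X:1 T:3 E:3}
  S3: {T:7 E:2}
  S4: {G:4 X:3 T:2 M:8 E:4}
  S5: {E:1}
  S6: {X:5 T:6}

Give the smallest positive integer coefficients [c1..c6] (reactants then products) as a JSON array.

Coefficients: [4, 2, 2, 3, 6, 1]

G: 4·6 = 24 | 2·6+2·0+3·4+6·0+1·0 = 24
X: 4·4 = 16 | 2·1+2·0+3·3+6·0+1·5 = 16
T: 4·8 = 32 | 2·3+2·7+3·2+6·0+1·6 = 32
M: 4·6 = 24 | 2·0+2·0+3·8+6·0+1·0 = 24
E: 4·7 = 28 | 2·3+2·2+3·4+6·1+1·0 = 28
gcd(4,2,2,3,6,1) = 1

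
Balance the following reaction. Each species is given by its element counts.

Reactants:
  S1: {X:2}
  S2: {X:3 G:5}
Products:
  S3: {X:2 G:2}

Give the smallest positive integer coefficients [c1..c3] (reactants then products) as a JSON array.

X: 2·2+2·3 = 10 | 5·2 = 10
G: 2·0+2·5 = 10 | 5·2 = 10
gcd(2,2,5) = 1

Coefficients: [2, 2, 5]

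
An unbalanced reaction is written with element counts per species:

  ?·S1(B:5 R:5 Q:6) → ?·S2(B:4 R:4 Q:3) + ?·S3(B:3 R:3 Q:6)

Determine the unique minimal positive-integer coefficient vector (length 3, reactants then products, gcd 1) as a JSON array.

B: 5·5 = 25 | 4·4+3·3 = 25
R: 5·5 = 25 | 4·4+3·3 = 25
Q: 5·6 = 30 | 4·3+3·6 = 30
gcd(5,4,3) = 1

Coefficients: [5, 4, 3]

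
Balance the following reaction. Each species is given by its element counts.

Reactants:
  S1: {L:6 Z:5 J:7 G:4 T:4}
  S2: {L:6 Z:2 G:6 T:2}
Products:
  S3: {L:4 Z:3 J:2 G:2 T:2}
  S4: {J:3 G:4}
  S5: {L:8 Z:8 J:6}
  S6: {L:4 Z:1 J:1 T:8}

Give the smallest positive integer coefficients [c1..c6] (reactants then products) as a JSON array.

Coefficients: [5, 1, 3, 5, 2, 2]

L: 5·6+1·6 = 36 | 3·4+5·0+2·8+2·4 = 36
Z: 5·5+1·2 = 27 | 3·3+5·0+2·8+2·1 = 27
J: 5·7+1·0 = 35 | 3·2+5·3+2·6+2·1 = 35
G: 5·4+1·6 = 26 | 3·2+5·4+2·0+2·0 = 26
T: 5·4+1·2 = 22 | 3·2+5·0+2·0+2·8 = 22
gcd(5,1,3,5,2,2) = 1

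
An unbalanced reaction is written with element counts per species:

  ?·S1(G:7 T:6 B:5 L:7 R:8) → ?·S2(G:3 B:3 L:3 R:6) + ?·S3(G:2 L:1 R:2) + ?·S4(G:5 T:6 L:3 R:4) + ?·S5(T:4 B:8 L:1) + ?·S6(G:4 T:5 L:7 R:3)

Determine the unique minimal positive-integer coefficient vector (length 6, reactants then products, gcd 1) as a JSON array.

Coefficients: [5, 3, 4, 2, 2, 2]

G: 5·7 = 35 | 3·3+4·2+2·5+2·0+2·4 = 35
T: 5·6 = 30 | 3·0+4·0+2·6+2·4+2·5 = 30
B: 5·5 = 25 | 3·3+4·0+2·0+2·8+2·0 = 25
L: 5·7 = 35 | 3·3+4·1+2·3+2·1+2·7 = 35
R: 5·8 = 40 | 3·6+4·2+2·4+2·0+2·3 = 40
gcd(5,3,4,2,2,2) = 1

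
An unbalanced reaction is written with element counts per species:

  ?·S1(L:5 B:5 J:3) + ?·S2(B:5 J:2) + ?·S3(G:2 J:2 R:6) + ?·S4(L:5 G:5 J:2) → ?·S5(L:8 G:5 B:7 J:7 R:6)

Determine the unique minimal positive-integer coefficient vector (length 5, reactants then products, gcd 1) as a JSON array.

Coefficients: [5, 2, 5, 3, 5]

L: 5·5+2·0+5·0+3·5 = 40 | 5·8 = 40
G: 5·0+2·0+5·2+3·5 = 25 | 5·5 = 25
B: 5·5+2·5+5·0+3·0 = 35 | 5·7 = 35
J: 5·3+2·2+5·2+3·2 = 35 | 5·7 = 35
R: 5·0+2·0+5·6+3·0 = 30 | 5·6 = 30
gcd(5,2,5,3,5) = 1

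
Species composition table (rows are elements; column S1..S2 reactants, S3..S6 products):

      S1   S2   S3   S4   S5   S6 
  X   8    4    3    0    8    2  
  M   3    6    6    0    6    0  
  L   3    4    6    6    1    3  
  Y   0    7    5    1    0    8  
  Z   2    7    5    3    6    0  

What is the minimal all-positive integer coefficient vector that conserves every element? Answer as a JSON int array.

X: 4·8+5·4 = 52 | 2·3+1·0+5·8+3·2 = 52
M: 4·3+5·6 = 42 | 2·6+1·0+5·6+3·0 = 42
L: 4·3+5·4 = 32 | 2·6+1·6+5·1+3·3 = 32
Y: 4·0+5·7 = 35 | 2·5+1·1+5·0+3·8 = 35
Z: 4·2+5·7 = 43 | 2·5+1·3+5·6+3·0 = 43
gcd(4,5,2,1,5,3) = 1

Coefficients: [4, 5, 2, 1, 5, 3]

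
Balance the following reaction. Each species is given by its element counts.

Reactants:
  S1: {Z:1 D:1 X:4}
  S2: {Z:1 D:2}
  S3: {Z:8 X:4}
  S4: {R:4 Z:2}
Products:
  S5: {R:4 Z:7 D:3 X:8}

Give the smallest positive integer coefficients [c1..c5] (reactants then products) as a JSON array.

R: 5·0+2·0+1·0+3·4 = 12 | 3·4 = 12
Z: 5·1+2·1+1·8+3·2 = 21 | 3·7 = 21
D: 5·1+2·2+1·0+3·0 = 9 | 3·3 = 9
X: 5·4+2·0+1·4+3·0 = 24 | 3·8 = 24
gcd(5,2,1,3,3) = 1

Coefficients: [5, 2, 1, 3, 3]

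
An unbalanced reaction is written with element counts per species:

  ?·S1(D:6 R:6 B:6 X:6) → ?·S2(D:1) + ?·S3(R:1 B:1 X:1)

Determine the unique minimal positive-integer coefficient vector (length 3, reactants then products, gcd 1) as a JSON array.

D: 1·6 = 6 | 6·1+6·0 = 6
R: 1·6 = 6 | 6·0+6·1 = 6
B: 1·6 = 6 | 6·0+6·1 = 6
X: 1·6 = 6 | 6·0+6·1 = 6
gcd(1,6,6) = 1

Coefficients: [1, 6, 6]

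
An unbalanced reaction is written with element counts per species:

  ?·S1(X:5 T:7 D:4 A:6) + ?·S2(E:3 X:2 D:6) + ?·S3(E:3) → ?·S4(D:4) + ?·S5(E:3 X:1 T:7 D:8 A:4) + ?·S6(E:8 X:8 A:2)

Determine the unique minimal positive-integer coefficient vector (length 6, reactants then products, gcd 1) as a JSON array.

Coefficients: [3, 6, 5, 6, 3, 3]

E: 3·0+6·3+5·3 = 33 | 6·0+3·3+3·8 = 33
X: 3·5+6·2+5·0 = 27 | 6·0+3·1+3·8 = 27
T: 3·7+6·0+5·0 = 21 | 6·0+3·7+3·0 = 21
D: 3·4+6·6+5·0 = 48 | 6·4+3·8+3·0 = 48
A: 3·6+6·0+5·0 = 18 | 6·0+3·4+3·2 = 18
gcd(3,6,5,6,3,3) = 1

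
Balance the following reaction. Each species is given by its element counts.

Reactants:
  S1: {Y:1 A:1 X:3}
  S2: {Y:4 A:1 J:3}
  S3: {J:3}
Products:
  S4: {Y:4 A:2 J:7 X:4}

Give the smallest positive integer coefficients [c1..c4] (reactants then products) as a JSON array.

Y: 4·1+2·4+5·0 = 12 | 3·4 = 12
A: 4·1+2·1+5·0 = 6 | 3·2 = 6
J: 4·0+2·3+5·3 = 21 | 3·7 = 21
X: 4·3+2·0+5·0 = 12 | 3·4 = 12
gcd(4,2,5,3) = 1

Coefficients: [4, 2, 5, 3]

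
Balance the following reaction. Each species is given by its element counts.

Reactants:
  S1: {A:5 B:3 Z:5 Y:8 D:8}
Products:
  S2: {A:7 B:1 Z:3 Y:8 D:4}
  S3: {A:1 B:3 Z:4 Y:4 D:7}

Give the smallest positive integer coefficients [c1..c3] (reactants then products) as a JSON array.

A: 5·5 = 25 | 3·7+4·1 = 25
B: 5·3 = 15 | 3·1+4·3 = 15
Z: 5·5 = 25 | 3·3+4·4 = 25
Y: 5·8 = 40 | 3·8+4·4 = 40
D: 5·8 = 40 | 3·4+4·7 = 40
gcd(5,3,4) = 1

Coefficients: [5, 3, 4]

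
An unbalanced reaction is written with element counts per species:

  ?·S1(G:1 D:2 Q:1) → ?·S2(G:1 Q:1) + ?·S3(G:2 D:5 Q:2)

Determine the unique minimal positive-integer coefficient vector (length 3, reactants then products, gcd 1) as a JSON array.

G: 5·1 = 5 | 1·1+2·2 = 5
D: 5·2 = 10 | 1·0+2·5 = 10
Q: 5·1 = 5 | 1·1+2·2 = 5
gcd(5,1,2) = 1

Coefficients: [5, 1, 2]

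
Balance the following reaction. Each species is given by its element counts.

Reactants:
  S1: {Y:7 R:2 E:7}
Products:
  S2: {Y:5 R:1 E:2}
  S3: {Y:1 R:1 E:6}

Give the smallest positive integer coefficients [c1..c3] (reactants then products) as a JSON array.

Y: 4·7 = 28 | 5·5+3·1 = 28
R: 4·2 = 8 | 5·1+3·1 = 8
E: 4·7 = 28 | 5·2+3·6 = 28
gcd(4,5,3) = 1

Coefficients: [4, 5, 3]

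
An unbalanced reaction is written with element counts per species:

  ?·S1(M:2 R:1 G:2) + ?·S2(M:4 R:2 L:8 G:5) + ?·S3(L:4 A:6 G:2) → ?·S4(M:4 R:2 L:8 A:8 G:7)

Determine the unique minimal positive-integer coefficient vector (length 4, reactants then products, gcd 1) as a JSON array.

M: 4·2+1·4+4·0 = 12 | 3·4 = 12
R: 4·1+1·2+4·0 = 6 | 3·2 = 6
L: 4·0+1·8+4·4 = 24 | 3·8 = 24
A: 4·0+1·0+4·6 = 24 | 3·8 = 24
G: 4·2+1·5+4·2 = 21 | 3·7 = 21
gcd(4,1,4,3) = 1

Coefficients: [4, 1, 4, 3]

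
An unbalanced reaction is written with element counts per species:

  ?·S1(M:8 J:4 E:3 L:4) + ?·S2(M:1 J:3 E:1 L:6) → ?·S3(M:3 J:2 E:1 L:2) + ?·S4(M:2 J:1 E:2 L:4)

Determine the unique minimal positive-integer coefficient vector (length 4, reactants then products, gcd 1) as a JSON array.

Coefficients: [2, 1, 5, 1]

M: 2·8+1·1 = 17 | 5·3+1·2 = 17
J: 2·4+1·3 = 11 | 5·2+1·1 = 11
E: 2·3+1·1 = 7 | 5·1+1·2 = 7
L: 2·4+1·6 = 14 | 5·2+1·4 = 14
gcd(2,1,5,1) = 1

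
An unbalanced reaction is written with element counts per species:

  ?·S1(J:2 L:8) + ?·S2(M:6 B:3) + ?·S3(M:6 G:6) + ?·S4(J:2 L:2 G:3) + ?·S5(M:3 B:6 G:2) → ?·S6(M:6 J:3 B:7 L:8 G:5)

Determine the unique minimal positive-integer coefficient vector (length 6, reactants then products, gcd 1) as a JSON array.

Coefficients: [5, 2, 1, 4, 6, 6]

M: 5·0+2·6+1·6+4·0+6·3 = 36 | 6·6 = 36
J: 5·2+2·0+1·0+4·2+6·0 = 18 | 6·3 = 18
B: 5·0+2·3+1·0+4·0+6·6 = 42 | 6·7 = 42
L: 5·8+2·0+1·0+4·2+6·0 = 48 | 6·8 = 48
G: 5·0+2·0+1·6+4·3+6·2 = 30 | 6·5 = 30
gcd(5,2,1,4,6,6) = 1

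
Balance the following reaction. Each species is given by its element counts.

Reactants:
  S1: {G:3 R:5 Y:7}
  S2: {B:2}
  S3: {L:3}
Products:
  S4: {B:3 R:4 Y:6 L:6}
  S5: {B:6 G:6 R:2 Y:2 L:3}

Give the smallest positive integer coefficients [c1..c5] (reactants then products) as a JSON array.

B: 2·0+6·2+5·0 = 12 | 2·3+1·6 = 12
G: 2·3+6·0+5·0 = 6 | 2·0+1·6 = 6
R: 2·5+6·0+5·0 = 10 | 2·4+1·2 = 10
Y: 2·7+6·0+5·0 = 14 | 2·6+1·2 = 14
L: 2·0+6·0+5·3 = 15 | 2·6+1·3 = 15
gcd(2,6,5,2,1) = 1

Coefficients: [2, 6, 5, 2, 1]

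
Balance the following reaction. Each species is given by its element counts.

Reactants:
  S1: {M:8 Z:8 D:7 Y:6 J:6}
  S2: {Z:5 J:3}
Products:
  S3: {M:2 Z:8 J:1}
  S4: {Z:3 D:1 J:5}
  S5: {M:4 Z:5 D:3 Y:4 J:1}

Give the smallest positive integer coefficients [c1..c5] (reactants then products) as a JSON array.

M: 2·8+6·0 = 16 | 2·2+5·0+3·4 = 16
Z: 2·8+6·5 = 46 | 2·8+5·3+3·5 = 46
D: 2·7+6·0 = 14 | 2·0+5·1+3·3 = 14
Y: 2·6+6·0 = 12 | 2·0+5·0+3·4 = 12
J: 2·6+6·3 = 30 | 2·1+5·5+3·1 = 30
gcd(2,6,2,5,3) = 1

Coefficients: [2, 6, 2, 5, 3]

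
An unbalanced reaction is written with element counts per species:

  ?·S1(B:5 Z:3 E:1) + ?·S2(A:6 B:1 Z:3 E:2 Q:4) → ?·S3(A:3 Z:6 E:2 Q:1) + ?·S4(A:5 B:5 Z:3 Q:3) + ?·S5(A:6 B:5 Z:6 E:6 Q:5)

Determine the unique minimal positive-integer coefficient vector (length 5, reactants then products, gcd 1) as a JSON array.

Coefficients: [4, 5, 1, 3, 2]

A: 4·0+5·6 = 30 | 1·3+3·5+2·6 = 30
B: 4·5+5·1 = 25 | 1·0+3·5+2·5 = 25
Z: 4·3+5·3 = 27 | 1·6+3·3+2·6 = 27
E: 4·1+5·2 = 14 | 1·2+3·0+2·6 = 14
Q: 4·0+5·4 = 20 | 1·1+3·3+2·5 = 20
gcd(4,5,1,3,2) = 1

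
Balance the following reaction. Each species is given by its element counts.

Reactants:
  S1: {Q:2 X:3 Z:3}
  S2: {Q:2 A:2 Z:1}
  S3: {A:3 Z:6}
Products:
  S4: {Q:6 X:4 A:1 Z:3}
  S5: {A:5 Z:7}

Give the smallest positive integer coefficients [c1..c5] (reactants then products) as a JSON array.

Coefficients: [4, 5, 1, 3, 2]

Q: 4·2+5·2+1·0 = 18 | 3·6+2·0 = 18
X: 4·3+5·0+1·0 = 12 | 3·4+2·0 = 12
A: 4·0+5·2+1·3 = 13 | 3·1+2·5 = 13
Z: 4·3+5·1+1·6 = 23 | 3·3+2·7 = 23
gcd(4,5,1,3,2) = 1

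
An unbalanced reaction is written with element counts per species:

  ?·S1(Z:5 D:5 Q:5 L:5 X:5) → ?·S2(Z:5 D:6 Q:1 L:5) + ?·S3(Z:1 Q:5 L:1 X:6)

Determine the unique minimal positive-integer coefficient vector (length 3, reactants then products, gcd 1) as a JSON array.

Z: 6·5 = 30 | 5·5+5·1 = 30
D: 6·5 = 30 | 5·6+5·0 = 30
Q: 6·5 = 30 | 5·1+5·5 = 30
L: 6·5 = 30 | 5·5+5·1 = 30
X: 6·5 = 30 | 5·0+5·6 = 30
gcd(6,5,5) = 1

Coefficients: [6, 5, 5]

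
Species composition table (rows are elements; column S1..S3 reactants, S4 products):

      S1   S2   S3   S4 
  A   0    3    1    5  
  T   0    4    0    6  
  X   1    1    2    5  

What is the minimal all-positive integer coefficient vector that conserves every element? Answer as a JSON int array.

A: 5·0+3·3+1·1 = 10 | 2·5 = 10
T: 5·0+3·4+1·0 = 12 | 2·6 = 12
X: 5·1+3·1+1·2 = 10 | 2·5 = 10
gcd(5,3,1,2) = 1

Coefficients: [5, 3, 1, 2]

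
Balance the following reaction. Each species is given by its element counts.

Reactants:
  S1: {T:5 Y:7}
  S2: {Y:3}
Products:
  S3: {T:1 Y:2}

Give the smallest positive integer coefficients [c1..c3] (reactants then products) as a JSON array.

T: 1·5+1·0 = 5 | 5·1 = 5
Y: 1·7+1·3 = 10 | 5·2 = 10
gcd(1,1,5) = 1

Coefficients: [1, 1, 5]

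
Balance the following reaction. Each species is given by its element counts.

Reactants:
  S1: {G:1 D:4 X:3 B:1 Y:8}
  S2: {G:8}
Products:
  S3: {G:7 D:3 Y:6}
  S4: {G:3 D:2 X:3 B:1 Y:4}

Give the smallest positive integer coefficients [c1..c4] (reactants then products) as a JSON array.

G: 6·1+5·8 = 46 | 4·7+6·3 = 46
D: 6·4+5·0 = 24 | 4·3+6·2 = 24
X: 6·3+5·0 = 18 | 4·0+6·3 = 18
B: 6·1+5·0 = 6 | 4·0+6·1 = 6
Y: 6·8+5·0 = 48 | 4·6+6·4 = 48
gcd(6,5,4,6) = 1

Coefficients: [6, 5, 4, 6]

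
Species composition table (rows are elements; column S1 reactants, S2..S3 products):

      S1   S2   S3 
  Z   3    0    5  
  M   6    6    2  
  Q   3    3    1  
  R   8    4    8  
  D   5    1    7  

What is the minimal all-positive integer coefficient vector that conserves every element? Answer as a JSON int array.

Z: 5·3 = 15 | 4·0+3·5 = 15
M: 5·6 = 30 | 4·6+3·2 = 30
Q: 5·3 = 15 | 4·3+3·1 = 15
R: 5·8 = 40 | 4·4+3·8 = 40
D: 5·5 = 25 | 4·1+3·7 = 25
gcd(5,4,3) = 1

Coefficients: [5, 4, 3]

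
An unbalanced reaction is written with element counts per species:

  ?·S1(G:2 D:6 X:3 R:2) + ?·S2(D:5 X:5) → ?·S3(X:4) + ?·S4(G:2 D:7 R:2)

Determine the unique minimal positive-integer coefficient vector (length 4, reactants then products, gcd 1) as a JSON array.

Coefficients: [5, 1, 5, 5]

G: 5·2+1·0 = 10 | 5·0+5·2 = 10
D: 5·6+1·5 = 35 | 5·0+5·7 = 35
X: 5·3+1·5 = 20 | 5·4+5·0 = 20
R: 5·2+1·0 = 10 | 5·0+5·2 = 10
gcd(5,1,5,5) = 1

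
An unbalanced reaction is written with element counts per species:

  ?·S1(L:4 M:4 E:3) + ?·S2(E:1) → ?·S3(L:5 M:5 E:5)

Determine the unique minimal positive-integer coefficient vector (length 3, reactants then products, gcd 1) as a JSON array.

L: 5·4+5·0 = 20 | 4·5 = 20
M: 5·4+5·0 = 20 | 4·5 = 20
E: 5·3+5·1 = 20 | 4·5 = 20
gcd(5,5,4) = 1

Coefficients: [5, 5, 4]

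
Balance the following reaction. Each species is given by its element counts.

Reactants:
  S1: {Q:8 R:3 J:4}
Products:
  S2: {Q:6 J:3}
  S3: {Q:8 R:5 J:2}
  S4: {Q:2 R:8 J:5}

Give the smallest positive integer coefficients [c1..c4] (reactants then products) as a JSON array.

Coefficients: [6, 5, 2, 1]

Q: 6·8 = 48 | 5·6+2·8+1·2 = 48
R: 6·3 = 18 | 5·0+2·5+1·8 = 18
J: 6·4 = 24 | 5·3+2·2+1·5 = 24
gcd(6,5,2,1) = 1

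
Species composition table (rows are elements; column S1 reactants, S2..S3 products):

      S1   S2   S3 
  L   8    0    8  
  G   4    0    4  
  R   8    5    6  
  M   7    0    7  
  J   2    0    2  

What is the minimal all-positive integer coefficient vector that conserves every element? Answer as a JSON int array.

Coefficients: [5, 2, 5]

L: 5·8 = 40 | 2·0+5·8 = 40
G: 5·4 = 20 | 2·0+5·4 = 20
R: 5·8 = 40 | 2·5+5·6 = 40
M: 5·7 = 35 | 2·0+5·7 = 35
J: 5·2 = 10 | 2·0+5·2 = 10
gcd(5,2,5) = 1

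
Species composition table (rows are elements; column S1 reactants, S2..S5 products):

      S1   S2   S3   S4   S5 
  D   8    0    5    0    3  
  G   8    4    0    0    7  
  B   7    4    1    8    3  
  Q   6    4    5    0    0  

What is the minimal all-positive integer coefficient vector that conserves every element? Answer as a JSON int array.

D: 4·8 = 32 | 1·0+4·5+1·0+4·3 = 32
G: 4·8 = 32 | 1·4+4·0+1·0+4·7 = 32
B: 4·7 = 28 | 1·4+4·1+1·8+4·3 = 28
Q: 4·6 = 24 | 1·4+4·5+1·0+4·0 = 24
gcd(4,1,4,1,4) = 1

Coefficients: [4, 1, 4, 1, 4]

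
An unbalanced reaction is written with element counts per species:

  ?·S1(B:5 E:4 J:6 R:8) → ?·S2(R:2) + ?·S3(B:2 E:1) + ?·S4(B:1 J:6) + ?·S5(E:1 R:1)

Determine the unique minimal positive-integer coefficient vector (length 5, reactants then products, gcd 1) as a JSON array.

Coefficients: [1, 3, 2, 1, 2]

B: 1·5 = 5 | 3·0+2·2+1·1+2·0 = 5
E: 1·4 = 4 | 3·0+2·1+1·0+2·1 = 4
J: 1·6 = 6 | 3·0+2·0+1·6+2·0 = 6
R: 1·8 = 8 | 3·2+2·0+1·0+2·1 = 8
gcd(1,3,2,1,2) = 1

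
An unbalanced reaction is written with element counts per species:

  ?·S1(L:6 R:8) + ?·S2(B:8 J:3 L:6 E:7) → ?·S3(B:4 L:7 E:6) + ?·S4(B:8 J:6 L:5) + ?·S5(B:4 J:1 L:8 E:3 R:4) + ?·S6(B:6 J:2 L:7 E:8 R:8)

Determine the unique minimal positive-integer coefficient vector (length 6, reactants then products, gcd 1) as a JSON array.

Coefficients: [3, 4, 1, 1, 2, 2]

B: 3·0+4·8 = 32 | 1·4+1·8+2·4+2·6 = 32
J: 3·0+4·3 = 12 | 1·0+1·6+2·1+2·2 = 12
L: 3·6+4·6 = 42 | 1·7+1·5+2·8+2·7 = 42
E: 3·0+4·7 = 28 | 1·6+1·0+2·3+2·8 = 28
R: 3·8+4·0 = 24 | 1·0+1·0+2·4+2·8 = 24
gcd(3,4,1,1,2,2) = 1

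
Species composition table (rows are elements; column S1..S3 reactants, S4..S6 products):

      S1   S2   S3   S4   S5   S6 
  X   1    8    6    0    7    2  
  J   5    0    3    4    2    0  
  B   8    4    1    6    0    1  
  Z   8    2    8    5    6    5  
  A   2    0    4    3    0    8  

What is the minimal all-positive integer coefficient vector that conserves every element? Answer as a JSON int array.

X: 2·1+1·8+6·6 = 46 | 4·0+6·7+2·2 = 46
J: 2·5+1·0+6·3 = 28 | 4·4+6·2+2·0 = 28
B: 2·8+1·4+6·1 = 26 | 4·6+6·0+2·1 = 26
Z: 2·8+1·2+6·8 = 66 | 4·5+6·6+2·5 = 66
A: 2·2+1·0+6·4 = 28 | 4·3+6·0+2·8 = 28
gcd(2,1,6,4,6,2) = 1

Coefficients: [2, 1, 6, 4, 6, 2]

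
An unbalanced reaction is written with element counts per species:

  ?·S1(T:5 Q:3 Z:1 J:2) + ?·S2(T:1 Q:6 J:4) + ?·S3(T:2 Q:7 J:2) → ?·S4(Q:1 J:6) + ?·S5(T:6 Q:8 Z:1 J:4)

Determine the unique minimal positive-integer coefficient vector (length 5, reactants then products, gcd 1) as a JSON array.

T: 6·5+4·1+1·2 = 36 | 1·0+6·6 = 36
Q: 6·3+4·6+1·7 = 49 | 1·1+6·8 = 49
Z: 6·1+4·0+1·0 = 6 | 1·0+6·1 = 6
J: 6·2+4·4+1·2 = 30 | 1·6+6·4 = 30
gcd(6,4,1,1,6) = 1

Coefficients: [6, 4, 1, 1, 6]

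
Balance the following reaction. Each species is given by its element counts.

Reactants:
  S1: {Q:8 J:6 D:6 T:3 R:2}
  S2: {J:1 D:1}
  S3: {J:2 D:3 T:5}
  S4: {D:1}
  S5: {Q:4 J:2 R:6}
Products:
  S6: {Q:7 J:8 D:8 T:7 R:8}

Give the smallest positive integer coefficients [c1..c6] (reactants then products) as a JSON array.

Coefficients: [1, 6, 5, 5, 5, 4]

Q: 1·8+6·0+5·0+5·0+5·4 = 28 | 4·7 = 28
J: 1·6+6·1+5·2+5·0+5·2 = 32 | 4·8 = 32
D: 1·6+6·1+5·3+5·1+5·0 = 32 | 4·8 = 32
T: 1·3+6·0+5·5+5·0+5·0 = 28 | 4·7 = 28
R: 1·2+6·0+5·0+5·0+5·6 = 32 | 4·8 = 32
gcd(1,6,5,5,5,4) = 1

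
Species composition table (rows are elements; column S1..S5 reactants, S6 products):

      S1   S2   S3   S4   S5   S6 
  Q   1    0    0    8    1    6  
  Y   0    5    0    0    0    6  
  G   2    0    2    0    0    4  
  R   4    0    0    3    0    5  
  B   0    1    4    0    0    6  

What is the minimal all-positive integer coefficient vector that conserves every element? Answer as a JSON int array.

Q: 4·1+6·0+6·0+3·8+2·1 = 30 | 5·6 = 30
Y: 4·0+6·5+6·0+3·0+2·0 = 30 | 5·6 = 30
G: 4·2+6·0+6·2+3·0+2·0 = 20 | 5·4 = 20
R: 4·4+6·0+6·0+3·3+2·0 = 25 | 5·5 = 25
B: 4·0+6·1+6·4+3·0+2·0 = 30 | 5·6 = 30
gcd(4,6,6,3,2,5) = 1

Coefficients: [4, 6, 6, 3, 2, 5]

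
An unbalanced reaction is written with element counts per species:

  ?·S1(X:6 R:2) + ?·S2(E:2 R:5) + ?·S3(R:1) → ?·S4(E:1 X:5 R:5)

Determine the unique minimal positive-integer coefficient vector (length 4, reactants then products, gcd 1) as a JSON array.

Coefficients: [5, 3, 5, 6]

E: 5·0+3·2+5·0 = 6 | 6·1 = 6
X: 5·6+3·0+5·0 = 30 | 6·5 = 30
R: 5·2+3·5+5·1 = 30 | 6·5 = 30
gcd(5,3,5,6) = 1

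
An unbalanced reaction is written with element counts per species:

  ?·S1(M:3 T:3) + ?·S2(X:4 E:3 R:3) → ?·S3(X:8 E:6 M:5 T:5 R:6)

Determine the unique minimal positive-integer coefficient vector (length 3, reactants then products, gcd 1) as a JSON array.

X: 5·0+6·4 = 24 | 3·8 = 24
E: 5·0+6·3 = 18 | 3·6 = 18
M: 5·3+6·0 = 15 | 3·5 = 15
T: 5·3+6·0 = 15 | 3·5 = 15
R: 5·0+6·3 = 18 | 3·6 = 18
gcd(5,6,3) = 1

Coefficients: [5, 6, 3]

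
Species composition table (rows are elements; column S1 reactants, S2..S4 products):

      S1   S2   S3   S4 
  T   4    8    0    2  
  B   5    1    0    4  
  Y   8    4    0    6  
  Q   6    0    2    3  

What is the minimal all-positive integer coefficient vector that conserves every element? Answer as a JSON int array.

Coefficients: [5, 1, 6, 6]

T: 5·4 = 20 | 1·8+6·0+6·2 = 20
B: 5·5 = 25 | 1·1+6·0+6·4 = 25
Y: 5·8 = 40 | 1·4+6·0+6·6 = 40
Q: 5·6 = 30 | 1·0+6·2+6·3 = 30
gcd(5,1,6,6) = 1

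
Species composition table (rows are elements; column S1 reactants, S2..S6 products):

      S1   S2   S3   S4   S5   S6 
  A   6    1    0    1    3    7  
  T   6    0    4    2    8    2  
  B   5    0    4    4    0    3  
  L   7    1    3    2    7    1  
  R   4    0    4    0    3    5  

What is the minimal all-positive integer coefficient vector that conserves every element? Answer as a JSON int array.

Coefficients: [3, 6, 1, 2, 1, 1]

A: 3·6 = 18 | 6·1+1·0+2·1+1·3+1·7 = 18
T: 3·6 = 18 | 6·0+1·4+2·2+1·8+1·2 = 18
B: 3·5 = 15 | 6·0+1·4+2·4+1·0+1·3 = 15
L: 3·7 = 21 | 6·1+1·3+2·2+1·7+1·1 = 21
R: 3·4 = 12 | 6·0+1·4+2·0+1·3+1·5 = 12
gcd(3,6,1,2,1,1) = 1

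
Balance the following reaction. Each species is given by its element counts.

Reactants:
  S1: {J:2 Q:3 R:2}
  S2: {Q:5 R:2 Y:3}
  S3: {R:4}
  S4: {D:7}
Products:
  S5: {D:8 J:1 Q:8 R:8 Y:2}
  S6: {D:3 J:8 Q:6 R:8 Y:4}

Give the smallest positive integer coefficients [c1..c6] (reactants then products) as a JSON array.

Coefficients: [6, 4, 5, 5, 4, 1]

D: 6·0+4·0+5·0+5·7 = 35 | 4·8+1·3 = 35
J: 6·2+4·0+5·0+5·0 = 12 | 4·1+1·8 = 12
Q: 6·3+4·5+5·0+5·0 = 38 | 4·8+1·6 = 38
R: 6·2+4·2+5·4+5·0 = 40 | 4·8+1·8 = 40
Y: 6·0+4·3+5·0+5·0 = 12 | 4·2+1·4 = 12
gcd(6,4,5,5,4,1) = 1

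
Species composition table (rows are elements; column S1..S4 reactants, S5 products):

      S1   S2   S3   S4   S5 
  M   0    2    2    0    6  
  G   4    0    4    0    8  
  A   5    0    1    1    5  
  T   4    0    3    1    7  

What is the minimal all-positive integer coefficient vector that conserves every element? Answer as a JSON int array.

M: 2·0+5·2+4·2+1·0 = 18 | 3·6 = 18
G: 2·4+5·0+4·4+1·0 = 24 | 3·8 = 24
A: 2·5+5·0+4·1+1·1 = 15 | 3·5 = 15
T: 2·4+5·0+4·3+1·1 = 21 | 3·7 = 21
gcd(2,5,4,1,3) = 1

Coefficients: [2, 5, 4, 1, 3]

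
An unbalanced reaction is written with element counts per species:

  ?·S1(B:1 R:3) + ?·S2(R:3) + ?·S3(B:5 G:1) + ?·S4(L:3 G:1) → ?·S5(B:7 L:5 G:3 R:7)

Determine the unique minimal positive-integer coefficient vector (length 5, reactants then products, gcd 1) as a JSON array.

B: 1·1+6·0+4·5+5·0 = 21 | 3·7 = 21
L: 1·0+6·0+4·0+5·3 = 15 | 3·5 = 15
G: 1·0+6·0+4·1+5·1 = 9 | 3·3 = 9
R: 1·3+6·3+4·0+5·0 = 21 | 3·7 = 21
gcd(1,6,4,5,3) = 1

Coefficients: [1, 6, 4, 5, 3]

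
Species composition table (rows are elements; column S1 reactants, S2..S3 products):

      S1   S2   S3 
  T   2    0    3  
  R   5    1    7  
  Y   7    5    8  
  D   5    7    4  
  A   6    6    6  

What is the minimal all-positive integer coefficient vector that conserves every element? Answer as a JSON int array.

Coefficients: [3, 1, 2]

T: 3·2 = 6 | 1·0+2·3 = 6
R: 3·5 = 15 | 1·1+2·7 = 15
Y: 3·7 = 21 | 1·5+2·8 = 21
D: 3·5 = 15 | 1·7+2·4 = 15
A: 3·6 = 18 | 1·6+2·6 = 18
gcd(3,1,2) = 1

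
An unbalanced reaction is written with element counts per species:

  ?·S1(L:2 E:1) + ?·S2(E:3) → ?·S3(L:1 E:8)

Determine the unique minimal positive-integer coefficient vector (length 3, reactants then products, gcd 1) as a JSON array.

L: 1·2+5·0 = 2 | 2·1 = 2
E: 1·1+5·3 = 16 | 2·8 = 16
gcd(1,5,2) = 1

Coefficients: [1, 5, 2]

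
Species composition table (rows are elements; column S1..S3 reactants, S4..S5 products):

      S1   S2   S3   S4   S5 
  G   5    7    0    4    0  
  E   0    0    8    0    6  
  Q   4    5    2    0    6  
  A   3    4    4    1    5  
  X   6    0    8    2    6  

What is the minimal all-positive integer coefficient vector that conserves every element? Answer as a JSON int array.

G: 2·5+2·7+3·0 = 24 | 6·4+4·0 = 24
E: 2·0+2·0+3·8 = 24 | 6·0+4·6 = 24
Q: 2·4+2·5+3·2 = 24 | 6·0+4·6 = 24
A: 2·3+2·4+3·4 = 26 | 6·1+4·5 = 26
X: 2·6+2·0+3·8 = 36 | 6·2+4·6 = 36
gcd(2,2,3,6,4) = 1

Coefficients: [2, 2, 3, 6, 4]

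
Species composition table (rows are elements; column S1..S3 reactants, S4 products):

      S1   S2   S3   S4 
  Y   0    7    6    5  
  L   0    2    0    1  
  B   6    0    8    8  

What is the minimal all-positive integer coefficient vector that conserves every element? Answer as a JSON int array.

Coefficients: [4, 2, 1, 4]

Y: 4·0+2·7+1·6 = 20 | 4·5 = 20
L: 4·0+2·2+1·0 = 4 | 4·1 = 4
B: 4·6+2·0+1·8 = 32 | 4·8 = 32
gcd(4,2,1,4) = 1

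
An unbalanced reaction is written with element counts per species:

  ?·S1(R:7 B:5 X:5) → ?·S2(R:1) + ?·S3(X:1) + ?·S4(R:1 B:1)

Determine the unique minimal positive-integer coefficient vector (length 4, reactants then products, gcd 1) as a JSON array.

R: 1·7 = 7 | 2·1+5·0+5·1 = 7
B: 1·5 = 5 | 2·0+5·0+5·1 = 5
X: 1·5 = 5 | 2·0+5·1+5·0 = 5
gcd(1,2,5,5) = 1

Coefficients: [1, 2, 5, 5]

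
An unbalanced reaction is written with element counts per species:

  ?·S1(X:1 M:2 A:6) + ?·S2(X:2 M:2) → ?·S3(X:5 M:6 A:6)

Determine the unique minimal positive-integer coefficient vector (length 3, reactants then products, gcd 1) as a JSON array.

X: 1·1+2·2 = 5 | 1·5 = 5
M: 1·2+2·2 = 6 | 1·6 = 6
A: 1·6+2·0 = 6 | 1·6 = 6
gcd(1,2,1) = 1

Coefficients: [1, 2, 1]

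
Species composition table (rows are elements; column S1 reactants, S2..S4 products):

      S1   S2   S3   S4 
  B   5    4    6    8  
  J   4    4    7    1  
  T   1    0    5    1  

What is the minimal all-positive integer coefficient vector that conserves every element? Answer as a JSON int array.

Coefficients: [6, 4, 1, 1]

B: 6·5 = 30 | 4·4+1·6+1·8 = 30
J: 6·4 = 24 | 4·4+1·7+1·1 = 24
T: 6·1 = 6 | 4·0+1·5+1·1 = 6
gcd(6,4,1,1) = 1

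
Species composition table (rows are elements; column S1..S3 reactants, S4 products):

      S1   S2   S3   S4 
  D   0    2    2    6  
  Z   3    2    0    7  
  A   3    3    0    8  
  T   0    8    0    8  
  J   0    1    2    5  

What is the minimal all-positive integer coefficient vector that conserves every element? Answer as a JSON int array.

D: 5·0+3·2+6·2 = 18 | 3·6 = 18
Z: 5·3+3·2+6·0 = 21 | 3·7 = 21
A: 5·3+3·3+6·0 = 24 | 3·8 = 24
T: 5·0+3·8+6·0 = 24 | 3·8 = 24
J: 5·0+3·1+6·2 = 15 | 3·5 = 15
gcd(5,3,6,3) = 1

Coefficients: [5, 3, 6, 3]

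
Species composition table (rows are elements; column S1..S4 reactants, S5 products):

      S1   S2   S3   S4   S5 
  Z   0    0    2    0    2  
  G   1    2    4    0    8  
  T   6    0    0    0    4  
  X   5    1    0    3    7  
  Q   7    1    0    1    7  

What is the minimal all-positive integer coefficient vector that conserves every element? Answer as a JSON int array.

Z: 2·0+5·0+3·2+2·0 = 6 | 3·2 = 6
G: 2·1+5·2+3·4+2·0 = 24 | 3·8 = 24
T: 2·6+5·0+3·0+2·0 = 12 | 3·4 = 12
X: 2·5+5·1+3·0+2·3 = 21 | 3·7 = 21
Q: 2·7+5·1+3·0+2·1 = 21 | 3·7 = 21
gcd(2,5,3,2,3) = 1

Coefficients: [2, 5, 3, 2, 3]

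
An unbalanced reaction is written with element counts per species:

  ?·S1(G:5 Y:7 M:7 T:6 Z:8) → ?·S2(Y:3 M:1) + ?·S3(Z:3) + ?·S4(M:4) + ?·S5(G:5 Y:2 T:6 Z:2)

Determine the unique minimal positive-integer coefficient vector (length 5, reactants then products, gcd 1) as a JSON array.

Coefficients: [3, 5, 6, 4, 3]

G: 3·5 = 15 | 5·0+6·0+4·0+3·5 = 15
Y: 3·7 = 21 | 5·3+6·0+4·0+3·2 = 21
M: 3·7 = 21 | 5·1+6·0+4·4+3·0 = 21
T: 3·6 = 18 | 5·0+6·0+4·0+3·6 = 18
Z: 3·8 = 24 | 5·0+6·3+4·0+3·2 = 24
gcd(3,5,6,4,3) = 1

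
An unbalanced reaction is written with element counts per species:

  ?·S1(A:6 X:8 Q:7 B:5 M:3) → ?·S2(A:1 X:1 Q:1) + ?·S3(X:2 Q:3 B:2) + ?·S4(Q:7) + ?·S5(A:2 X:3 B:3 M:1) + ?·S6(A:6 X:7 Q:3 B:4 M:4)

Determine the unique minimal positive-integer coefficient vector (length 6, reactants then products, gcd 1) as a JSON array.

Coefficients: [5, 6, 2, 2, 3, 3]

A: 5·6 = 30 | 6·1+2·0+2·0+3·2+3·6 = 30
X: 5·8 = 40 | 6·1+2·2+2·0+3·3+3·7 = 40
Q: 5·7 = 35 | 6·1+2·3+2·7+3·0+3·3 = 35
B: 5·5 = 25 | 6·0+2·2+2·0+3·3+3·4 = 25
M: 5·3 = 15 | 6·0+2·0+2·0+3·1+3·4 = 15
gcd(5,6,2,2,3,3) = 1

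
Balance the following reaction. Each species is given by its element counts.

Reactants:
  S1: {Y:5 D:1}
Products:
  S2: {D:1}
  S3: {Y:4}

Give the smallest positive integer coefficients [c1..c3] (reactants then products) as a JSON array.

Coefficients: [4, 4, 5]

Y: 4·5 = 20 | 4·0+5·4 = 20
D: 4·1 = 4 | 4·1+5·0 = 4
gcd(4,4,5) = 1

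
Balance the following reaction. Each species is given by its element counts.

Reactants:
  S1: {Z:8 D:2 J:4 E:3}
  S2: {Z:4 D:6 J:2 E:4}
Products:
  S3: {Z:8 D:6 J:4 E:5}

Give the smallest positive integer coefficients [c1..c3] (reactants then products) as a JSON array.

Coefficients: [3, 4, 5]

Z: 3·8+4·4 = 40 | 5·8 = 40
D: 3·2+4·6 = 30 | 5·6 = 30
J: 3·4+4·2 = 20 | 5·4 = 20
E: 3·3+4·4 = 25 | 5·5 = 25
gcd(3,4,5) = 1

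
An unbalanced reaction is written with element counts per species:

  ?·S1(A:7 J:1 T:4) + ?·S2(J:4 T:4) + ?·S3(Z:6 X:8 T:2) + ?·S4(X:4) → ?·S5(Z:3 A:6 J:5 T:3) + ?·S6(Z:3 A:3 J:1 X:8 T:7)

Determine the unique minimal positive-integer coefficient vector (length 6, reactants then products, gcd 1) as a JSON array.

Z: 6·0+5·0+5·6+2·0 = 30 | 4·3+6·3 = 30
A: 6·7+5·0+5·0+2·0 = 42 | 4·6+6·3 = 42
J: 6·1+5·4+5·0+2·0 = 26 | 4·5+6·1 = 26
X: 6·0+5·0+5·8+2·4 = 48 | 4·0+6·8 = 48
T: 6·4+5·4+5·2+2·0 = 54 | 4·3+6·7 = 54
gcd(6,5,5,2,4,6) = 1

Coefficients: [6, 5, 5, 2, 4, 6]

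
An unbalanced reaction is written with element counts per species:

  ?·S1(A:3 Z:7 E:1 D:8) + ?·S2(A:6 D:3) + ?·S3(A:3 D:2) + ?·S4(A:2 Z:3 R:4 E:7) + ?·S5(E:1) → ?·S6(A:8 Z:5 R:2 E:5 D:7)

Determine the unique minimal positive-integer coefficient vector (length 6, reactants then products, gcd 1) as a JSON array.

A: 3·3+4·6+3·3+3·2+6·0 = 48 | 6·8 = 48
Z: 3·7+4·0+3·0+3·3+6·0 = 30 | 6·5 = 30
R: 3·0+4·0+3·0+3·4+6·0 = 12 | 6·2 = 12
E: 3·1+4·0+3·0+3·7+6·1 = 30 | 6·5 = 30
D: 3·8+4·3+3·2+3·0+6·0 = 42 | 6·7 = 42
gcd(3,4,3,3,6,6) = 1

Coefficients: [3, 4, 3, 3, 6, 6]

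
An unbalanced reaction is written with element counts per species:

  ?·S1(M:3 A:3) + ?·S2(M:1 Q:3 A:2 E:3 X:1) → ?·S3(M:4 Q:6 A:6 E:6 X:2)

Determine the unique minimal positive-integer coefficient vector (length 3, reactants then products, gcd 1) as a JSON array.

M: 2·3+6·1 = 12 | 3·4 = 12
Q: 2·0+6·3 = 18 | 3·6 = 18
A: 2·3+6·2 = 18 | 3·6 = 18
E: 2·0+6·3 = 18 | 3·6 = 18
X: 2·0+6·1 = 6 | 3·2 = 6
gcd(2,6,3) = 1

Coefficients: [2, 6, 3]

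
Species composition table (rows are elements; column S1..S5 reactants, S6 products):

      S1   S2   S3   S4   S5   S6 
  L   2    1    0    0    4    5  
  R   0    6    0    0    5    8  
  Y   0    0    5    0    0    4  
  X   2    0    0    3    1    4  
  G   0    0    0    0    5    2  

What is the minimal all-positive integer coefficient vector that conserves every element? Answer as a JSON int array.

Coefficients: [6, 5, 4, 2, 2, 5]

L: 6·2+5·1+4·0+2·0+2·4 = 25 | 5·5 = 25
R: 6·0+5·6+4·0+2·0+2·5 = 40 | 5·8 = 40
Y: 6·0+5·0+4·5+2·0+2·0 = 20 | 5·4 = 20
X: 6·2+5·0+4·0+2·3+2·1 = 20 | 5·4 = 20
G: 6·0+5·0+4·0+2·0+2·5 = 10 | 5·2 = 10
gcd(6,5,4,2,2,5) = 1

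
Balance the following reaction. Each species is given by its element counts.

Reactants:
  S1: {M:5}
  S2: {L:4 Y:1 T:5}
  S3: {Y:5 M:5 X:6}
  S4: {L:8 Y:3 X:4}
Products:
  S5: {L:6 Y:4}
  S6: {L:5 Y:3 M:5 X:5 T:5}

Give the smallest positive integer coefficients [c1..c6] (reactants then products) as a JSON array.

L: 1·0+2·4+1·0+1·8 = 16 | 1·6+2·5 = 16
Y: 1·0+2·1+1·5+1·3 = 10 | 1·4+2·3 = 10
M: 1·5+2·0+1·5+1·0 = 10 | 1·0+2·5 = 10
X: 1·0+2·0+1·6+1·4 = 10 | 1·0+2·5 = 10
T: 1·0+2·5+1·0+1·0 = 10 | 1·0+2·5 = 10
gcd(1,2,1,1,1,2) = 1

Coefficients: [1, 2, 1, 1, 1, 2]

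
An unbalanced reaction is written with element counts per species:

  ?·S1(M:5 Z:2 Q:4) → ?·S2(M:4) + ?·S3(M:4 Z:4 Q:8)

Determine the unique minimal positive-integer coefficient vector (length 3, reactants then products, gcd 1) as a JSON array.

Coefficients: [4, 3, 2]

M: 4·5 = 20 | 3·4+2·4 = 20
Z: 4·2 = 8 | 3·0+2·4 = 8
Q: 4·4 = 16 | 3·0+2·8 = 16
gcd(4,3,2) = 1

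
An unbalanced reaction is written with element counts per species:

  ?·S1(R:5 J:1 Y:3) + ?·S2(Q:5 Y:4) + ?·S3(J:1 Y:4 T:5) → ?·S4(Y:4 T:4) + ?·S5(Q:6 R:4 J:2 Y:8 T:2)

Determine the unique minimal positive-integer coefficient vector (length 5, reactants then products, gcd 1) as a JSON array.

Coefficients: [4, 6, 6, 5, 5]

Q: 4·0+6·5+6·0 = 30 | 5·0+5·6 = 30
R: 4·5+6·0+6·0 = 20 | 5·0+5·4 = 20
J: 4·1+6·0+6·1 = 10 | 5·0+5·2 = 10
Y: 4·3+6·4+6·4 = 60 | 5·4+5·8 = 60
T: 4·0+6·0+6·5 = 30 | 5·4+5·2 = 30
gcd(4,6,6,5,5) = 1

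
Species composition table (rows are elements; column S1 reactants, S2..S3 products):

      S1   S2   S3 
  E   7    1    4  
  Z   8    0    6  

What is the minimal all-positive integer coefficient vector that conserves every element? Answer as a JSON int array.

Coefficients: [3, 5, 4]

E: 3·7 = 21 | 5·1+4·4 = 21
Z: 3·8 = 24 | 5·0+4·6 = 24
gcd(3,5,4) = 1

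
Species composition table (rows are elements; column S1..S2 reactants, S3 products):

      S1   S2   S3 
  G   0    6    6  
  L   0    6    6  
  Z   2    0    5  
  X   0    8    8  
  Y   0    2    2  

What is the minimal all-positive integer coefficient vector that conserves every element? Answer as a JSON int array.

G: 5·0+2·6 = 12 | 2·6 = 12
L: 5·0+2·6 = 12 | 2·6 = 12
Z: 5·2+2·0 = 10 | 2·5 = 10
X: 5·0+2·8 = 16 | 2·8 = 16
Y: 5·0+2·2 = 4 | 2·2 = 4
gcd(5,2,2) = 1

Coefficients: [5, 2, 2]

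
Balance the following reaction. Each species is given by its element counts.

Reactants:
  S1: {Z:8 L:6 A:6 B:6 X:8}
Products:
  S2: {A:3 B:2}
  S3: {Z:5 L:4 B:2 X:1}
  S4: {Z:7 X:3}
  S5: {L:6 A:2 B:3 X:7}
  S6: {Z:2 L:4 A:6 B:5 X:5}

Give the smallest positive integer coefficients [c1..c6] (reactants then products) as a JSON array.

Z: 5·8 = 40 | 6·0+2·5+4·7+3·0+1·2 = 40
L: 5·6 = 30 | 6·0+2·4+4·0+3·6+1·4 = 30
A: 5·6 = 30 | 6·3+2·0+4·0+3·2+1·6 = 30
B: 5·6 = 30 | 6·2+2·2+4·0+3·3+1·5 = 30
X: 5·8 = 40 | 6·0+2·1+4·3+3·7+1·5 = 40
gcd(5,6,2,4,3,1) = 1

Coefficients: [5, 6, 2, 4, 3, 1]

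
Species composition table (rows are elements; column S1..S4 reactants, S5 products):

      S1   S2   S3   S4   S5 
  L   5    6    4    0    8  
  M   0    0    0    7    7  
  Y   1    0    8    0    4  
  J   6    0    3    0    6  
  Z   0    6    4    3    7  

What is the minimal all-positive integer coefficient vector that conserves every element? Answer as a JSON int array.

Coefficients: [4, 2, 2, 5, 5]

L: 4·5+2·6+2·4+5·0 = 40 | 5·8 = 40
M: 4·0+2·0+2·0+5·7 = 35 | 5·7 = 35
Y: 4·1+2·0+2·8+5·0 = 20 | 5·4 = 20
J: 4·6+2·0+2·3+5·0 = 30 | 5·6 = 30
Z: 4·0+2·6+2·4+5·3 = 35 | 5·7 = 35
gcd(4,2,2,5,5) = 1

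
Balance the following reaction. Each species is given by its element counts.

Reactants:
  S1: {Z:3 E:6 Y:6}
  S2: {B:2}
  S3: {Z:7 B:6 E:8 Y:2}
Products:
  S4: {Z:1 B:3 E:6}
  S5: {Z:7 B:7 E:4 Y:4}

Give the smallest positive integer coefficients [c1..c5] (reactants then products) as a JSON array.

Coefficients: [1, 6, 3, 3, 3]

Z: 1·3+6·0+3·7 = 24 | 3·1+3·7 = 24
B: 1·0+6·2+3·6 = 30 | 3·3+3·7 = 30
E: 1·6+6·0+3·8 = 30 | 3·6+3·4 = 30
Y: 1·6+6·0+3·2 = 12 | 3·0+3·4 = 12
gcd(1,6,3,3,3) = 1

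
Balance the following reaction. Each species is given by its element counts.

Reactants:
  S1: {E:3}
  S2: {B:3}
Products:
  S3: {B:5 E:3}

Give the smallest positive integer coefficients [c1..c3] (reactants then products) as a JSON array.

B: 3·0+5·3 = 15 | 3·5 = 15
E: 3·3+5·0 = 9 | 3·3 = 9
gcd(3,5,3) = 1

Coefficients: [3, 5, 3]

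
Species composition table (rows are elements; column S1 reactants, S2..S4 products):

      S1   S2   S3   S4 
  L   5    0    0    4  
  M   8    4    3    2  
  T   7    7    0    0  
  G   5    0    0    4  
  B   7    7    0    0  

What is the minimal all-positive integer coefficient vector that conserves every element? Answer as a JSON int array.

Coefficients: [4, 4, 2, 5]

L: 4·5 = 20 | 4·0+2·0+5·4 = 20
M: 4·8 = 32 | 4·4+2·3+5·2 = 32
T: 4·7 = 28 | 4·7+2·0+5·0 = 28
G: 4·5 = 20 | 4·0+2·0+5·4 = 20
B: 4·7 = 28 | 4·7+2·0+5·0 = 28
gcd(4,4,2,5) = 1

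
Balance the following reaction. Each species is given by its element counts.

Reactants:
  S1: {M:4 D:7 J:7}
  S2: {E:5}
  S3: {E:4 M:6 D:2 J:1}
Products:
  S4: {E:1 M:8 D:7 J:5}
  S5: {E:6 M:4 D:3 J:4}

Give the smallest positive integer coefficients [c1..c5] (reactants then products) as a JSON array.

Coefficients: [5, 1, 6, 5, 4]

E: 5·0+1·5+6·4 = 29 | 5·1+4·6 = 29
M: 5·4+1·0+6·6 = 56 | 5·8+4·4 = 56
D: 5·7+1·0+6·2 = 47 | 5·7+4·3 = 47
J: 5·7+1·0+6·1 = 41 | 5·5+4·4 = 41
gcd(5,1,6,5,4) = 1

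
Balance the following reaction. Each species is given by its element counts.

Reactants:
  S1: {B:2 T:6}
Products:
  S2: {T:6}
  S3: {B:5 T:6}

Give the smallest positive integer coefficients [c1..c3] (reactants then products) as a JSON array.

B: 5·2 = 10 | 3·0+2·5 = 10
T: 5·6 = 30 | 3·6+2·6 = 30
gcd(5,3,2) = 1

Coefficients: [5, 3, 2]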